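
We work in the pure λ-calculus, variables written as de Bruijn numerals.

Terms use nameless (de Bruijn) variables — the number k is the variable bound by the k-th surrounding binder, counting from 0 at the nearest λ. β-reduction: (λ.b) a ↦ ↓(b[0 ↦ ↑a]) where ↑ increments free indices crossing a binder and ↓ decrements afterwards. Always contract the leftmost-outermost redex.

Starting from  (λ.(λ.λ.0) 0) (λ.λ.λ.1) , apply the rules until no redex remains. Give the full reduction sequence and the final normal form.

Answer: normal form = λ.0  (in 2 steps)

Derivation:
  start: (λ.(λ.λ.0) 0) (λ.λ.λ.1)
  step 1: (λ.λ.0) (λ.λ.λ.1)
  step 2: λ.0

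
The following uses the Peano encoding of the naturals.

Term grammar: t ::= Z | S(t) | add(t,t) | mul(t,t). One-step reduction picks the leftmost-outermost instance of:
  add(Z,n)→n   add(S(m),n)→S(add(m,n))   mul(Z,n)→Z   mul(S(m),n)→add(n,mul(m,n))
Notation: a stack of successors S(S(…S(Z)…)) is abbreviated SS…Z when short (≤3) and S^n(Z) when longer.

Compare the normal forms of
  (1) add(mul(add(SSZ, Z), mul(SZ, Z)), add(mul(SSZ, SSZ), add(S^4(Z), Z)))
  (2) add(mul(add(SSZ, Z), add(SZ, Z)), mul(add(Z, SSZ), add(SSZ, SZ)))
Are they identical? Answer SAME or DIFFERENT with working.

Answer: SAME — A ⇓ S^8(Z), B ⇓ S^8(Z)

Derivation:
Term A:
  start: add(mul(add(SSZ, Z), mul(SZ, Z)), add(mul(SSZ, SSZ), add(S^4(Z), Z)))
  [1] add(mul(S(add(SZ, Z)), mul(SZ, Z)), add(mul(SSZ, SSZ), add(S^4(Z), Z)))
  [2] add(add(mul(SZ, Z), mul(add(SZ, Z), mul(SZ, Z))), add(mul(SSZ, SSZ), add(S^4(Z), Z)))
  [3] add(add(add(Z, mul(Z, Z)), mul(add(SZ, Z), mul(SZ, Z))), add(mul(SSZ, SSZ), add(S^4(Z), Z)))
  [4] add(add(mul(Z, Z), mul(add(SZ, Z), mul(SZ, Z))), add(mul(SSZ, SSZ), add(S^4(Z), Z)))
  [5] add(add(Z, mul(add(SZ, Z), mul(SZ, Z))), add(mul(SSZ, SSZ), add(S^4(Z), Z)))
  [6] add(mul(add(SZ, Z), mul(SZ, Z)), add(mul(SSZ, SSZ), add(S^4(Z), Z)))
  [7] add(mul(S(add(Z, Z)), mul(SZ, Z)), add(mul(SSZ, SSZ), add(S^4(Z), Z)))
  [8] add(add(mul(SZ, Z), mul(add(Z, Z), mul(SZ, Z))), add(mul(SSZ, SSZ), add(S^4(Z), Z)))
  [9] add(add(add(Z, mul(Z, Z)), mul(add(Z, Z), mul(SZ, Z))), add(mul(SSZ, SSZ), add(S^4(Z), Z)))
  [10] add(add(mul(Z, Z), mul(add(Z, Z), mul(SZ, Z))), add(mul(SSZ, SSZ), add(S^4(Z), Z)))
  [11] add(add(Z, mul(add(Z, Z), mul(SZ, Z))), add(mul(SSZ, SSZ), add(S^4(Z), Z)))
  [12] add(mul(add(Z, Z), mul(SZ, Z)), add(mul(SSZ, SSZ), add(S^4(Z), Z)))
  [13] add(mul(Z, mul(SZ, Z)), add(mul(SSZ, SSZ), add(S^4(Z), Z)))
  [14] add(Z, add(mul(SSZ, SSZ), add(S^4(Z), Z)))
  [15] add(mul(SSZ, SSZ), add(S^4(Z), Z))
  [16] add(add(SSZ, mul(SZ, SSZ)), add(S^4(Z), Z))
  [17] add(S(add(SZ, mul(SZ, SSZ))), add(S^4(Z), Z))
  [18] S(add(add(SZ, mul(SZ, SSZ)), add(S^4(Z), Z)))
  [19] S(add(S(add(Z, mul(SZ, SSZ))), add(S^4(Z), Z)))
  [20] S(S(add(add(Z, mul(SZ, SSZ)), add(S^4(Z), Z))))
  [21] S(S(add(mul(SZ, SSZ), add(S^4(Z), Z))))
  [22] S(S(add(add(SSZ, mul(Z, SSZ)), add(S^4(Z), Z))))
  [23] S(S(add(S(add(SZ, mul(Z, SSZ))), add(S^4(Z), Z))))
  [24] S(S(S(add(add(SZ, mul(Z, SSZ)), add(S^4(Z), Z)))))
  [25] S(S(S(add(S(add(Z, mul(Z, SSZ))), add(S^4(Z), Z)))))
  [26] S(S(S(S(add(add(Z, mul(Z, SSZ)), add(S^4(Z), Z))))))
  [27] S(S(S(S(add(mul(Z, SSZ), add(S^4(Z), Z))))))
  [28] S(S(S(S(add(Z, add(S^4(Z), Z))))))
  [29] S(S(S(S(add(S^4(Z), Z)))))
  [30] S(S(S(S(S(add(SSSZ, Z))))))
  [31] S(S(S(S(S(S(add(SSZ, Z)))))))
  [32] S(S(S(S(S(S(S(add(SZ, Z))))))))
  [33] S(S(S(S(S(S(S(S(add(Z, Z)))))))))
  [34] S^8(Z)

Term B:
  start: add(mul(add(SSZ, Z), add(SZ, Z)), mul(add(Z, SSZ), add(SSZ, SZ)))
  [1] add(mul(S(add(SZ, Z)), add(SZ, Z)), mul(add(Z, SSZ), add(SSZ, SZ)))
  [2] add(add(add(SZ, Z), mul(add(SZ, Z), add(SZ, Z))), mul(add(Z, SSZ), add(SSZ, SZ)))
  [3] add(add(S(add(Z, Z)), mul(add(SZ, Z), add(SZ, Z))), mul(add(Z, SSZ), add(SSZ, SZ)))
  [4] add(S(add(add(Z, Z), mul(add(SZ, Z), add(SZ, Z)))), mul(add(Z, SSZ), add(SSZ, SZ)))
  [5] S(add(add(add(Z, Z), mul(add(SZ, Z), add(SZ, Z))), mul(add(Z, SSZ), add(SSZ, SZ))))
  [6] S(add(add(Z, mul(add(SZ, Z), add(SZ, Z))), mul(add(Z, SSZ), add(SSZ, SZ))))
  [7] S(add(mul(add(SZ, Z), add(SZ, Z)), mul(add(Z, SSZ), add(SSZ, SZ))))
  [8] S(add(mul(S(add(Z, Z)), add(SZ, Z)), mul(add(Z, SSZ), add(SSZ, SZ))))
  [9] S(add(add(add(SZ, Z), mul(add(Z, Z), add(SZ, Z))), mul(add(Z, SSZ), add(SSZ, SZ))))
  [10] S(add(add(S(add(Z, Z)), mul(add(Z, Z), add(SZ, Z))), mul(add(Z, SSZ), add(SSZ, SZ))))
  [11] S(add(S(add(add(Z, Z), mul(add(Z, Z), add(SZ, Z)))), mul(add(Z, SSZ), add(SSZ, SZ))))
  [12] S(S(add(add(add(Z, Z), mul(add(Z, Z), add(SZ, Z))), mul(add(Z, SSZ), add(SSZ, SZ)))))
  [13] S(S(add(add(Z, mul(add(Z, Z), add(SZ, Z))), mul(add(Z, SSZ), add(SSZ, SZ)))))
  [14] S(S(add(mul(add(Z, Z), add(SZ, Z)), mul(add(Z, SSZ), add(SSZ, SZ)))))
  [15] S(S(add(mul(Z, add(SZ, Z)), mul(add(Z, SSZ), add(SSZ, SZ)))))
  [16] S(S(add(Z, mul(add(Z, SSZ), add(SSZ, SZ)))))
  [17] S(S(mul(add(Z, SSZ), add(SSZ, SZ))))
  [18] S(S(mul(SSZ, add(SSZ, SZ))))
  [19] S(S(add(add(SSZ, SZ), mul(SZ, add(SSZ, SZ)))))
  [20] S(S(add(S(add(SZ, SZ)), mul(SZ, add(SSZ, SZ)))))
  [21] S(S(S(add(add(SZ, SZ), mul(SZ, add(SSZ, SZ))))))
  [22] S(S(S(add(S(add(Z, SZ)), mul(SZ, add(SSZ, SZ))))))
  [23] S(S(S(S(add(add(Z, SZ), mul(SZ, add(SSZ, SZ)))))))
  [24] S(S(S(S(add(SZ, mul(SZ, add(SSZ, SZ)))))))
  [25] S(S(S(S(S(add(Z, mul(SZ, add(SSZ, SZ))))))))
  [26] S(S(S(S(S(mul(SZ, add(SSZ, SZ)))))))
  [27] S(S(S(S(S(add(add(SSZ, SZ), mul(Z, add(SSZ, SZ))))))))
  [28] S(S(S(S(S(add(S(add(SZ, SZ)), mul(Z, add(SSZ, SZ))))))))
  [29] S(S(S(S(S(S(add(add(SZ, SZ), mul(Z, add(SSZ, SZ)))))))))
  [30] S(S(S(S(S(S(add(S(add(Z, SZ)), mul(Z, add(SSZ, SZ)))))))))
  [31] S(S(S(S(S(S(S(add(add(Z, SZ), mul(Z, add(SSZ, SZ))))))))))
  [32] S(S(S(S(S(S(S(add(SZ, mul(Z, add(SSZ, SZ))))))))))
  [33] S(S(S(S(S(S(S(S(add(Z, mul(Z, add(SSZ, SZ)))))))))))
  [34] S(S(S(S(S(S(S(S(mul(Z, add(SSZ, SZ))))))))))
  [35] S^8(Z)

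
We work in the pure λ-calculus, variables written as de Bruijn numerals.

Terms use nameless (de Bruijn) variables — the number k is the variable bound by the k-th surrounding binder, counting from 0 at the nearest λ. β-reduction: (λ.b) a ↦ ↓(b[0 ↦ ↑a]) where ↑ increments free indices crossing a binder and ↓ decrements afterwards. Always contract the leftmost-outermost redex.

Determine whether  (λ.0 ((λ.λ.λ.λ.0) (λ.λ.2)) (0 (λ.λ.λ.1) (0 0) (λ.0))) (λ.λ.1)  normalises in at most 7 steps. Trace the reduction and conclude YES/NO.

Answer: YES — reaches normal form λ.λ.λ.0 in 4 ≤ 7 steps

Reduction:
  start: (λ.0 ((λ.λ.λ.λ.0) (λ.λ.2)) (0 (λ.λ.λ.1) (0 0) (λ.0))) (λ.λ.1)
  [1] (λ.λ.1) ((λ.λ.λ.λ.0) (λ.λ.λ.λ.1)) ((λ.λ.1) (λ.λ.λ.1) ((λ.λ.1) (λ.λ.1)) (λ.0))
  [2] (λ.(λ.λ.λ.λ.0) (λ.λ.λ.λ.1)) ((λ.λ.1) (λ.λ.λ.1) ((λ.λ.1) (λ.λ.1)) (λ.0))
  [3] (λ.λ.λ.λ.0) (λ.λ.λ.λ.1)
  [4] λ.λ.λ.0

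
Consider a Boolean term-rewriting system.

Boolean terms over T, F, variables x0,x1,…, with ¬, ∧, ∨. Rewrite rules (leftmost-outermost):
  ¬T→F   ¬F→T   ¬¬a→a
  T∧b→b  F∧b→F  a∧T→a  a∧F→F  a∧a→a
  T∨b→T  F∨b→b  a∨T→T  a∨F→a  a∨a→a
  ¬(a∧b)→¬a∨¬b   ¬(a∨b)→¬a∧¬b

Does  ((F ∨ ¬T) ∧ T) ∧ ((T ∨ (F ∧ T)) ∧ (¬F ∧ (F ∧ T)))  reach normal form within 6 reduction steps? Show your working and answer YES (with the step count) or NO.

  start: ((F ∨ ¬T) ∧ T) ∧ ((T ∨ (F ∧ T)) ∧ (¬F ∧ (F ∧ T)))
  [1] (F ∨ ¬T) ∧ ((T ∨ (F ∧ T)) ∧ (¬F ∧ (F ∧ T)))
  [2] ¬T ∧ ((T ∨ (F ∧ T)) ∧ (¬F ∧ (F ∧ T)))
  [3] F ∧ ((T ∨ (F ∧ T)) ∧ (¬F ∧ (F ∧ T)))
  [4] F

Answer: YES — reaches normal form F in 4 ≤ 6 steps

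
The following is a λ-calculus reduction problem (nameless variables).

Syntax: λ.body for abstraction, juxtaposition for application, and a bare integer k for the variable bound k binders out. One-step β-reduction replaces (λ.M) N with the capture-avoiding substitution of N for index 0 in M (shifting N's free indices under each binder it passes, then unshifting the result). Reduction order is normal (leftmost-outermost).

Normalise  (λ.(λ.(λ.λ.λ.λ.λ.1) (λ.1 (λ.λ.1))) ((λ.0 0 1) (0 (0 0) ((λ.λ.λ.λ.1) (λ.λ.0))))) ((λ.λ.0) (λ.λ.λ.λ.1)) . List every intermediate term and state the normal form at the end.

Answer: normal form = λ.λ.λ.λ.1  (in 3 steps)

Derivation:
  start: (λ.(λ.(λ.λ.λ.λ.λ.1) (λ.1 (λ.λ.1))) ((λ.0 0 1) (0 (0 0) ((λ.λ.λ.λ.1) (λ.λ.0))))) ((λ.λ.0) (λ.λ.λ.λ.1))
  step 1: (λ.(λ.λ.λ.λ.λ.1) (λ.1 (λ.λ.1))) ((λ.0 0 ((λ.λ.0) (λ.λ.λ.λ.1))) ((λ.λ.0) (λ.λ.λ.λ.1) ((λ.λ.0) (λ.λ.λ.λ.1) ((λ.λ.0) (λ.λ.λ.λ.1))) ((λ.λ.λ.λ.1) (λ.λ.0))))
  step 2: (λ.λ.λ.λ.λ.1) (λ.(λ.0 0 ((λ.λ.0) (λ.λ.λ.λ.1))) ((λ.λ.0) (λ.λ.λ.λ.1) ((λ.λ.0) (λ.λ.λ.λ.1) ((λ.λ.0) (λ.λ.λ.λ.1))) ((λ.λ.λ.λ.1) (λ.λ.0))) (λ.λ.1))
  step 3: λ.λ.λ.λ.1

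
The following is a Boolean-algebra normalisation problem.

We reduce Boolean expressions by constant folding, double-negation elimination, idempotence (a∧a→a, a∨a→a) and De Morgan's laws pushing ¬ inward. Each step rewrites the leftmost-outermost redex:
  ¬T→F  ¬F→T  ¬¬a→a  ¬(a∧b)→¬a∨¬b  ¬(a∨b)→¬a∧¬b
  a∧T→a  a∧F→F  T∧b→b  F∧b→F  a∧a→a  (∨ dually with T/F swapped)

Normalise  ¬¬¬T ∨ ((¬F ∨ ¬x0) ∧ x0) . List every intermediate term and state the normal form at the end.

Answer: normal form = x0  (in 6 steps)

Working:
  start: ¬¬¬T ∨ ((¬F ∨ ¬x0) ∧ x0)
  →1  ¬T ∨ ((¬F ∨ ¬x0) ∧ x0)
  →2  F ∨ ((¬F ∨ ¬x0) ∧ x0)
  →3  (¬F ∨ ¬x0) ∧ x0
  →4  (T ∨ ¬x0) ∧ x0
  →5  T ∧ x0
  →6  x0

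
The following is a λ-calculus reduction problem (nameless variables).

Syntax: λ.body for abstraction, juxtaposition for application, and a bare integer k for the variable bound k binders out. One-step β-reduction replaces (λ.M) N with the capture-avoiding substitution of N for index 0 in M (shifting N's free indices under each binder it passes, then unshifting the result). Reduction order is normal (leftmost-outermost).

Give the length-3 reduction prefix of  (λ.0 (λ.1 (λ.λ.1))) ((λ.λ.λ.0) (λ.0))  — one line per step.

Answer: after 3 steps: λ.0

Working:
  start: (λ.0 (λ.1 (λ.λ.1))) ((λ.λ.λ.0) (λ.0))
  [1] (λ.λ.λ.0) (λ.0) (λ.(λ.λ.λ.0) (λ.0) (λ.λ.1))
  [2] (λ.λ.0) (λ.(λ.λ.λ.0) (λ.0) (λ.λ.1))
  [3] λ.0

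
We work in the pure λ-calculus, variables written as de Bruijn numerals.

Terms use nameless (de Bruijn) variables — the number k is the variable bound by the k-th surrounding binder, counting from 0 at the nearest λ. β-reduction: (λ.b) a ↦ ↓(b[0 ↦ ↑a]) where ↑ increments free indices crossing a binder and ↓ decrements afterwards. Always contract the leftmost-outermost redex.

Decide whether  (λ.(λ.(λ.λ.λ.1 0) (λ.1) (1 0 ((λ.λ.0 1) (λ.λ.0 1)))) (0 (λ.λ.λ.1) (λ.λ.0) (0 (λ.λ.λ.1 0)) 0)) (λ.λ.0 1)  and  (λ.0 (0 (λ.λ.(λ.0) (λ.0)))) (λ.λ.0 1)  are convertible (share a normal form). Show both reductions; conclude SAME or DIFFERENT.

Answer: DIFFERENT — A ⇓ λ.0 (λ.λ.λ.1 0), B ⇓ λ.0 (λ.0 (λ.λ.λ.0))

Derivation:
Term A:
  start: (λ.(λ.(λ.λ.λ.1 0) (λ.1) (1 0 ((λ.λ.0 1) (λ.λ.0 1)))) (0 (λ.λ.λ.1) (λ.λ.0) (0 (λ.λ.λ.1 0)) 0)) (λ.λ.0 1)
  →1  (λ.(λ.λ.λ.1 0) (λ.1) ((λ.λ.0 1) 0 ((λ.λ.0 1) (λ.λ.0 1)))) ((λ.λ.0 1) (λ.λ.λ.1) (λ.λ.0) ((λ.λ.0 1) (λ.λ.λ.1 0)) (λ.λ.0 1))
  →2  (λ.λ.λ.1 0) (λ.(λ.λ.0 1) (λ.λ.λ.1) (λ.λ.0) ((λ.λ.0 1) (λ.λ.λ.1 0)) (λ.λ.0 1)) ((λ.λ.0 1) ((λ.λ.0 1) (λ.λ.λ.1) (λ.λ.0) ((λ.λ.0 1) (λ.λ.λ.1 0)) (λ.λ.0 1)) ((λ.λ.0 1) (λ.λ.0 1)))
  →3  (λ.λ.1 0) ((λ.λ.0 1) ((λ.λ.0 1) (λ.λ.λ.1) (λ.λ.0) ((λ.λ.0 1) (λ.λ.λ.1 0)) (λ.λ.0 1)) ((λ.λ.0 1) (λ.λ.0 1)))
  →4  λ.(λ.λ.0 1) ((λ.λ.0 1) (λ.λ.λ.1) (λ.λ.0) ((λ.λ.0 1) (λ.λ.λ.1 0)) (λ.λ.0 1)) ((λ.λ.0 1) (λ.λ.0 1)) 0
  →5  λ.(λ.0 ((λ.λ.0 1) (λ.λ.λ.1) (λ.λ.0) ((λ.λ.0 1) (λ.λ.λ.1 0)) (λ.λ.0 1))) ((λ.λ.0 1) (λ.λ.0 1)) 0
  →6  λ.(λ.λ.0 1) (λ.λ.0 1) ((λ.λ.0 1) (λ.λ.λ.1) (λ.λ.0) ((λ.λ.0 1) (λ.λ.λ.1 0)) (λ.λ.0 1)) 0
  →7  λ.(λ.0 (λ.λ.0 1)) ((λ.λ.0 1) (λ.λ.λ.1) (λ.λ.0) ((λ.λ.0 1) (λ.λ.λ.1 0)) (λ.λ.0 1)) 0
  →8  λ.(λ.λ.0 1) (λ.λ.λ.1) (λ.λ.0) ((λ.λ.0 1) (λ.λ.λ.1 0)) (λ.λ.0 1) (λ.λ.0 1) 0
  →9  λ.(λ.0 (λ.λ.λ.1)) (λ.λ.0) ((λ.λ.0 1) (λ.λ.λ.1 0)) (λ.λ.0 1) (λ.λ.0 1) 0
  →10  λ.(λ.λ.0) (λ.λ.λ.1) ((λ.λ.0 1) (λ.λ.λ.1 0)) (λ.λ.0 1) (λ.λ.0 1) 0
  →11  λ.(λ.0) ((λ.λ.0 1) (λ.λ.λ.1 0)) (λ.λ.0 1) (λ.λ.0 1) 0
  →12  λ.(λ.λ.0 1) (λ.λ.λ.1 0) (λ.λ.0 1) (λ.λ.0 1) 0
  →13  λ.(λ.0 (λ.λ.λ.1 0)) (λ.λ.0 1) (λ.λ.0 1) 0
  →14  λ.(λ.λ.0 1) (λ.λ.λ.1 0) (λ.λ.0 1) 0
  →15  λ.(λ.0 (λ.λ.λ.1 0)) (λ.λ.0 1) 0
  →16  λ.(λ.λ.0 1) (λ.λ.λ.1 0) 0
  →17  λ.(λ.0 (λ.λ.λ.1 0)) 0
  →18  λ.0 (λ.λ.λ.1 0)

Term B:
  start: (λ.0 (0 (λ.λ.(λ.0) (λ.0)))) (λ.λ.0 1)
  →1  (λ.λ.0 1) ((λ.λ.0 1) (λ.λ.(λ.0) (λ.0)))
  →2  λ.0 ((λ.λ.0 1) (λ.λ.(λ.0) (λ.0)))
  →3  λ.0 (λ.0 (λ.λ.(λ.0) (λ.0)))
  →4  λ.0 (λ.0 (λ.λ.λ.0))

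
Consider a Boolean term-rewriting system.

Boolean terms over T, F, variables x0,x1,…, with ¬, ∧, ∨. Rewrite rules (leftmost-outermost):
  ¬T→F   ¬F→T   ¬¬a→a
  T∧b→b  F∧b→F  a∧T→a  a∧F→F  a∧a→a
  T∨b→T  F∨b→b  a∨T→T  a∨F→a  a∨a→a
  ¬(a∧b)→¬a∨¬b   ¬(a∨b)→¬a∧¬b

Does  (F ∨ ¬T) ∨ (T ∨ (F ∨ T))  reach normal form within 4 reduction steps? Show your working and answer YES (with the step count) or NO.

  start: (F ∨ ¬T) ∨ (T ∨ (F ∨ T))
  →1  ¬T ∨ (T ∨ (F ∨ T))
  →2  F ∨ (T ∨ (F ∨ T))
  →3  T ∨ (F ∨ T)
  →4  T

Answer: YES — reaches normal form T in 4 ≤ 4 steps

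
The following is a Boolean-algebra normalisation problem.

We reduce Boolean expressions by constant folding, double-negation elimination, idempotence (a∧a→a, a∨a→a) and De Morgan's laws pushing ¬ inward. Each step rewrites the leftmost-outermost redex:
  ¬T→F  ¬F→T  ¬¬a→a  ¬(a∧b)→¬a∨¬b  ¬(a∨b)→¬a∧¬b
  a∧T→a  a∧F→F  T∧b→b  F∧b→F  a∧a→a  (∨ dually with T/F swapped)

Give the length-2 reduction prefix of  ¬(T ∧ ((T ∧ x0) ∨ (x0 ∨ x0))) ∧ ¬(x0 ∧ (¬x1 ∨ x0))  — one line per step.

  start: ¬(T ∧ ((T ∧ x0) ∨ (x0 ∨ x0))) ∧ ¬(x0 ∧ (¬x1 ∨ x0))
  →1  (¬T ∨ ¬((T ∧ x0) ∨ (x0 ∨ x0))) ∧ ¬(x0 ∧ (¬x1 ∨ x0))
  →2  (F ∨ ¬((T ∧ x0) ∨ (x0 ∨ x0))) ∧ ¬(x0 ∧ (¬x1 ∨ x0))

Answer: after 2 steps: (F ∨ ¬((T ∧ x0) ∨ (x0 ∨ x0))) ∧ ¬(x0 ∧ (¬x1 ∨ x0))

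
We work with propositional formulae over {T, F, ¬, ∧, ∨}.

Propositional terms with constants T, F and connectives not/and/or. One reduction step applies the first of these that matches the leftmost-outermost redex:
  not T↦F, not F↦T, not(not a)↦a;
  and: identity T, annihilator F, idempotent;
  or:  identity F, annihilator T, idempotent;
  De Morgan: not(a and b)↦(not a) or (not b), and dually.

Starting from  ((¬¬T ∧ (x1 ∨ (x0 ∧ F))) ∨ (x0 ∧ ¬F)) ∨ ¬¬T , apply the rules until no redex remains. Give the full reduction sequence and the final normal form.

  start: ((¬¬T ∧ (x1 ∨ (x0 ∧ F))) ∨ (x0 ∧ ¬F)) ∨ ¬¬T
  →1  ((T ∧ (x1 ∨ (x0 ∧ F))) ∨ (x0 ∧ ¬F)) ∨ ¬¬T
  →2  ((x1 ∨ (x0 ∧ F)) ∨ (x0 ∧ ¬F)) ∨ ¬¬T
  →3  ((x1 ∨ F) ∨ (x0 ∧ ¬F)) ∨ ¬¬T
  →4  (x1 ∨ (x0 ∧ ¬F)) ∨ ¬¬T
  →5  (x1 ∨ (x0 ∧ T)) ∨ ¬¬T
  →6  (x1 ∨ x0) ∨ ¬¬T
  →7  (x1 ∨ x0) ∨ T
  →8  T

Answer: normal form = T  (in 8 steps)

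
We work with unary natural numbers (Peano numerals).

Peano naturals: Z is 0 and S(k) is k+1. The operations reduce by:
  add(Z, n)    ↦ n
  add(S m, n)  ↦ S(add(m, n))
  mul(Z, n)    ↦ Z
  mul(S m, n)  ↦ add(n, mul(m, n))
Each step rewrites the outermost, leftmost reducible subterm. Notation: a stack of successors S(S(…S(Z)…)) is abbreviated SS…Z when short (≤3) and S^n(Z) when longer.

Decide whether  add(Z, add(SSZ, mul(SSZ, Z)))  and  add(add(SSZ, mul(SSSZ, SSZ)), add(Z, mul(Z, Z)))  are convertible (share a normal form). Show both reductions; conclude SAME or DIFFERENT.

Answer: DIFFERENT — A ⇓ SSZ, B ⇓ S^8(Z)

Working:
Term A:
  start: add(Z, add(SSZ, mul(SSZ, Z)))
  [1] add(SSZ, mul(SSZ, Z))
  [2] S(add(SZ, mul(SSZ, Z)))
  [3] S(S(add(Z, mul(SSZ, Z))))
  [4] S(S(mul(SSZ, Z)))
  [5] S(S(add(Z, mul(SZ, Z))))
  [6] S(S(mul(SZ, Z)))
  [7] S(S(add(Z, mul(Z, Z))))
  [8] S(S(mul(Z, Z)))
  [9] SSZ

Term B:
  start: add(add(SSZ, mul(SSSZ, SSZ)), add(Z, mul(Z, Z)))
  [1] add(S(add(SZ, mul(SSSZ, SSZ))), add(Z, mul(Z, Z)))
  [2] S(add(add(SZ, mul(SSSZ, SSZ)), add(Z, mul(Z, Z))))
  [3] S(add(S(add(Z, mul(SSSZ, SSZ))), add(Z, mul(Z, Z))))
  [4] S(S(add(add(Z, mul(SSSZ, SSZ)), add(Z, mul(Z, Z)))))
  [5] S(S(add(mul(SSSZ, SSZ), add(Z, mul(Z, Z)))))
  [6] S(S(add(add(SSZ, mul(SSZ, SSZ)), add(Z, mul(Z, Z)))))
  [7] S(S(add(S(add(SZ, mul(SSZ, SSZ))), add(Z, mul(Z, Z)))))
  [8] S(S(S(add(add(SZ, mul(SSZ, SSZ)), add(Z, mul(Z, Z))))))
  [9] S(S(S(add(S(add(Z, mul(SSZ, SSZ))), add(Z, mul(Z, Z))))))
  [10] S(S(S(S(add(add(Z, mul(SSZ, SSZ)), add(Z, mul(Z, Z)))))))
  [11] S(S(S(S(add(mul(SSZ, SSZ), add(Z, mul(Z, Z)))))))
  [12] S(S(S(S(add(add(SSZ, mul(SZ, SSZ)), add(Z, mul(Z, Z)))))))
  [13] S(S(S(S(add(S(add(SZ, mul(SZ, SSZ))), add(Z, mul(Z, Z)))))))
  [14] S(S(S(S(S(add(add(SZ, mul(SZ, SSZ)), add(Z, mul(Z, Z))))))))
  [15] S(S(S(S(S(add(S(add(Z, mul(SZ, SSZ))), add(Z, mul(Z, Z))))))))
  [16] S(S(S(S(S(S(add(add(Z, mul(SZ, SSZ)), add(Z, mul(Z, Z)))))))))
  [17] S(S(S(S(S(S(add(mul(SZ, SSZ), add(Z, mul(Z, Z)))))))))
  [18] S(S(S(S(S(S(add(add(SSZ, mul(Z, SSZ)), add(Z, mul(Z, Z)))))))))
  [19] S(S(S(S(S(S(add(S(add(SZ, mul(Z, SSZ))), add(Z, mul(Z, Z)))))))))
  [20] S(S(S(S(S(S(S(add(add(SZ, mul(Z, SSZ)), add(Z, mul(Z, Z))))))))))
  [21] S(S(S(S(S(S(S(add(S(add(Z, mul(Z, SSZ))), add(Z, mul(Z, Z))))))))))
  [22] S(S(S(S(S(S(S(S(add(add(Z, mul(Z, SSZ)), add(Z, mul(Z, Z)))))))))))
  [23] S(S(S(S(S(S(S(S(add(mul(Z, SSZ), add(Z, mul(Z, Z)))))))))))
  [24] S(S(S(S(S(S(S(S(add(Z, add(Z, mul(Z, Z)))))))))))
  [25] S(S(S(S(S(S(S(S(add(Z, mul(Z, Z))))))))))
  [26] S(S(S(S(S(S(S(S(mul(Z, Z)))))))))
  [27] S^8(Z)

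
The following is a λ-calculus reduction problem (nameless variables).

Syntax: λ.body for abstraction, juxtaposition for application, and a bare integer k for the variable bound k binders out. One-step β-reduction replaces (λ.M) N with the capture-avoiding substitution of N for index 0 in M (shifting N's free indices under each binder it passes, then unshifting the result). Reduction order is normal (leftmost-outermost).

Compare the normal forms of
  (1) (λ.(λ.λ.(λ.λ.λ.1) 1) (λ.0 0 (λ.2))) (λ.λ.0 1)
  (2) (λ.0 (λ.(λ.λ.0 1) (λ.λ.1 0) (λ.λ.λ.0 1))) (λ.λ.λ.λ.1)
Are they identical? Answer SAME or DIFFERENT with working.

Answer: SAME — A ⇓ λ.λ.λ.1, B ⇓ λ.λ.λ.1

Derivation:
Term A:
  start: (λ.(λ.λ.(λ.λ.λ.1) 1) (λ.0 0 (λ.2))) (λ.λ.0 1)
  step 1: (λ.λ.(λ.λ.λ.1) 1) (λ.0 0 (λ.λ.λ.0 1))
  step 2: λ.(λ.λ.λ.1) (λ.0 0 (λ.λ.λ.0 1))
  step 3: λ.λ.λ.1

Term B:
  start: (λ.0 (λ.(λ.λ.0 1) (λ.λ.1 0) (λ.λ.λ.0 1))) (λ.λ.λ.λ.1)
  step 1: (λ.λ.λ.λ.1) (λ.(λ.λ.0 1) (λ.λ.1 0) (λ.λ.λ.0 1))
  step 2: λ.λ.λ.1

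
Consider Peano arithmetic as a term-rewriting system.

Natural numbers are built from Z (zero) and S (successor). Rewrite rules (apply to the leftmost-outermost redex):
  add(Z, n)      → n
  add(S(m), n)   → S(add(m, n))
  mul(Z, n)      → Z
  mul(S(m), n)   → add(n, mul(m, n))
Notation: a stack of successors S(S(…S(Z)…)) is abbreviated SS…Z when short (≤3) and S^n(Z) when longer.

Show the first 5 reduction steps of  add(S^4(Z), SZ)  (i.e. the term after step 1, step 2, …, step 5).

  start: add(S^4(Z), SZ)
  step 1: S(add(SSSZ, SZ))
  step 2: S(S(add(SSZ, SZ)))
  step 3: S(S(S(add(SZ, SZ))))
  step 4: S(S(S(S(add(Z, SZ)))))
  step 5: S^5(Z)

Answer: after 5 steps: S^5(Z)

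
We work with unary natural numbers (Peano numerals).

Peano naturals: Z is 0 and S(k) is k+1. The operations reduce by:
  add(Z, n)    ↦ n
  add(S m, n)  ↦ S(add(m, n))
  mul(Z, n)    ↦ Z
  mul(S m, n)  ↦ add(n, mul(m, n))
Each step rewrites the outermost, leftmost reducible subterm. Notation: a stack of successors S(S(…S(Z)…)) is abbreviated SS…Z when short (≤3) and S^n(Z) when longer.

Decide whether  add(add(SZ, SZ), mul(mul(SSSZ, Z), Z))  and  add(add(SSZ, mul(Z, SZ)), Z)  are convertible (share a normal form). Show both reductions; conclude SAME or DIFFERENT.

Term A:
  start: add(add(SZ, SZ), mul(mul(SSSZ, Z), Z))
  →1  add(S(add(Z, SZ)), mul(mul(SSSZ, Z), Z))
  →2  S(add(add(Z, SZ), mul(mul(SSSZ, Z), Z)))
  →3  S(add(SZ, mul(mul(SSSZ, Z), Z)))
  →4  S(S(add(Z, mul(mul(SSSZ, Z), Z))))
  →5  S(S(mul(mul(SSSZ, Z), Z)))
  →6  S(S(mul(add(Z, mul(SSZ, Z)), Z)))
  →7  S(S(mul(mul(SSZ, Z), Z)))
  →8  S(S(mul(add(Z, mul(SZ, Z)), Z)))
  →9  S(S(mul(mul(SZ, Z), Z)))
  →10  S(S(mul(add(Z, mul(Z, Z)), Z)))
  →11  S(S(mul(mul(Z, Z), Z)))
  →12  S(S(mul(Z, Z)))
  →13  SSZ

Term B:
  start: add(add(SSZ, mul(Z, SZ)), Z)
  →1  add(S(add(SZ, mul(Z, SZ))), Z)
  →2  S(add(add(SZ, mul(Z, SZ)), Z))
  →3  S(add(S(add(Z, mul(Z, SZ))), Z))
  →4  S(S(add(add(Z, mul(Z, SZ)), Z)))
  →5  S(S(add(mul(Z, SZ), Z)))
  →6  S(S(add(Z, Z)))
  →7  SSZ

Answer: SAME — A ⇓ SSZ, B ⇓ SSZ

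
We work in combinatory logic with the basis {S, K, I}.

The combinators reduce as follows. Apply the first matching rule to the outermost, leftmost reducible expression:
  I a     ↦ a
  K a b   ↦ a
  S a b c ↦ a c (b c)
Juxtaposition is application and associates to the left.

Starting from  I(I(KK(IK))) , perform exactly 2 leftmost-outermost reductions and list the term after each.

  start: I(I(KK(IK)))
  [1] I(KK(IK))
  [2] KK(IK)

Answer: after 2 steps: KK(IK)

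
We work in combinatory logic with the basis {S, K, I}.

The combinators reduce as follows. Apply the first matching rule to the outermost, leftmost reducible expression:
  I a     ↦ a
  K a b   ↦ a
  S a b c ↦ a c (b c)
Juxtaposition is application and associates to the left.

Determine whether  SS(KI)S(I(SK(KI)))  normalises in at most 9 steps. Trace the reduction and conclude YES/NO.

  start: SS(KI)S(I(SK(KI)))
  →1  SS(KIS)(I(SK(KI)))
  →2  S(I(SK(KI)))(KIS(I(SK(KI))))
  →3  S(SK(KI))(KIS(I(SK(KI))))
  →4  S(SK(KI))(I(I(SK(KI))))
  →5  S(SK(KI))(I(SK(KI)))
  →6  S(SK(KI))(SK(KI))

Answer: YES — reaches normal form S(SK(KI))(SK(KI)) in 6 ≤ 9 steps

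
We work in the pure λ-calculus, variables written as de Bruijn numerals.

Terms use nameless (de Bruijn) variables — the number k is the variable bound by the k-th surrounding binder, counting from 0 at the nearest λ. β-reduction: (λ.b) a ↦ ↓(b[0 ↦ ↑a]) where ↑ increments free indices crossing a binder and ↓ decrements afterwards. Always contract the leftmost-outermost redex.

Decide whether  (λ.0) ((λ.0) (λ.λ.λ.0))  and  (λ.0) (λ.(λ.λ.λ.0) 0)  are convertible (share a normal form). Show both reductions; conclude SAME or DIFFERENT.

Answer: SAME — A ⇓ λ.λ.λ.0, B ⇓ λ.λ.λ.0

Reduction:
Term A:
  start: (λ.0) ((λ.0) (λ.λ.λ.0))
  [1] (λ.0) (λ.λ.λ.0)
  [2] λ.λ.λ.0

Term B:
  start: (λ.0) (λ.(λ.λ.λ.0) 0)
  [1] λ.(λ.λ.λ.0) 0
  [2] λ.λ.λ.0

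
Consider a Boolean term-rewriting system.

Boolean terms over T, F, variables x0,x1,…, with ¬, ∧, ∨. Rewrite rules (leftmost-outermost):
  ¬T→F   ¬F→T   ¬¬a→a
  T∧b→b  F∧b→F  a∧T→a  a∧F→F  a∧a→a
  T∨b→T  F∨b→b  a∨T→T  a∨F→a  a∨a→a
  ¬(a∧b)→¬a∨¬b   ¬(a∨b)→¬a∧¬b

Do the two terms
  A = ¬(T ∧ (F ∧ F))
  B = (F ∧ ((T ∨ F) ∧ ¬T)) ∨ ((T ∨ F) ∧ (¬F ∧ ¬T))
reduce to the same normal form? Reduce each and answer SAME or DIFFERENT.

Answer: DIFFERENT — A ⇓ T, B ⇓ F

Working:
Term A:
  start: ¬(T ∧ (F ∧ F))
  step 1: ¬T ∨ ¬(F ∧ F)
  step 2: F ∨ ¬(F ∧ F)
  step 3: ¬(F ∧ F)
  step 4: ¬F ∨ ¬F
  step 5: ¬F
  step 6: T

Term B:
  start: (F ∧ ((T ∨ F) ∧ ¬T)) ∨ ((T ∨ F) ∧ (¬F ∧ ¬T))
  step 1: F ∨ ((T ∨ F) ∧ (¬F ∧ ¬T))
  step 2: (T ∨ F) ∧ (¬F ∧ ¬T)
  step 3: T ∧ (¬F ∧ ¬T)
  step 4: ¬F ∧ ¬T
  step 5: T ∧ ¬T
  step 6: ¬T
  step 7: F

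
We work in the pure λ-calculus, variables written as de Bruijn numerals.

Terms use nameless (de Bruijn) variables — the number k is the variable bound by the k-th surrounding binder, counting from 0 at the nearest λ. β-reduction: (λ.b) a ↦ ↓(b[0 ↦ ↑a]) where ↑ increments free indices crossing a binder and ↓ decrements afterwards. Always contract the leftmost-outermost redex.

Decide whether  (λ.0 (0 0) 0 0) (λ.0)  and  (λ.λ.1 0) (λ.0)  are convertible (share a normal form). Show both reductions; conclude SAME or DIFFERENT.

Answer: SAME — A ⇓ λ.0, B ⇓ λ.0

Working:
Term A:
  start: (λ.0 (0 0) 0 0) (λ.0)
  →1  (λ.0) ((λ.0) (λ.0)) (λ.0) (λ.0)
  →2  (λ.0) (λ.0) (λ.0) (λ.0)
  →3  (λ.0) (λ.0) (λ.0)
  →4  (λ.0) (λ.0)
  →5  λ.0

Term B:
  start: (λ.λ.1 0) (λ.0)
  →1  λ.(λ.0) 0
  →2  λ.0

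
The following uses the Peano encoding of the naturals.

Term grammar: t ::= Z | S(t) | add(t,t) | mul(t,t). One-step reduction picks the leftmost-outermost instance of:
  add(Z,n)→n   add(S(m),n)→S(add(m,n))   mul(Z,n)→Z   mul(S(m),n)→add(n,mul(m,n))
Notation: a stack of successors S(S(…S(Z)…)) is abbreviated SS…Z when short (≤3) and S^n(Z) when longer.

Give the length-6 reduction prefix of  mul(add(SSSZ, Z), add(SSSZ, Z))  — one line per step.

  start: mul(add(SSSZ, Z), add(SSSZ, Z))
  step 1: mul(S(add(SSZ, Z)), add(SSSZ, Z))
  step 2: add(add(SSSZ, Z), mul(add(SSZ, Z), add(SSSZ, Z)))
  step 3: add(S(add(SSZ, Z)), mul(add(SSZ, Z), add(SSSZ, Z)))
  step 4: S(add(add(SSZ, Z), mul(add(SSZ, Z), add(SSSZ, Z))))
  step 5: S(add(S(add(SZ, Z)), mul(add(SSZ, Z), add(SSSZ, Z))))
  step 6: S(S(add(add(SZ, Z), mul(add(SSZ, Z), add(SSSZ, Z)))))

Answer: after 6 steps: S(S(add(add(SZ, Z), mul(add(SSZ, Z), add(SSSZ, Z)))))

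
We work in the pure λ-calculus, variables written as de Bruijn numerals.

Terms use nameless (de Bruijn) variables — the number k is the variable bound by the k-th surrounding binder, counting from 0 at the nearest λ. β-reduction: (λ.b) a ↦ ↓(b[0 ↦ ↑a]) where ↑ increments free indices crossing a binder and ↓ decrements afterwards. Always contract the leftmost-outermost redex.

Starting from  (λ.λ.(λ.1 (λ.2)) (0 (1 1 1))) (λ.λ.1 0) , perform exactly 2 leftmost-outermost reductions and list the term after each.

Answer: after 2 steps: λ.0 (λ.1)

Working:
  start: (λ.λ.(λ.1 (λ.2)) (0 (1 1 1))) (λ.λ.1 0)
  →1  λ.(λ.1 (λ.2)) (0 ((λ.λ.1 0) (λ.λ.1 0) (λ.λ.1 0)))
  →2  λ.0 (λ.1)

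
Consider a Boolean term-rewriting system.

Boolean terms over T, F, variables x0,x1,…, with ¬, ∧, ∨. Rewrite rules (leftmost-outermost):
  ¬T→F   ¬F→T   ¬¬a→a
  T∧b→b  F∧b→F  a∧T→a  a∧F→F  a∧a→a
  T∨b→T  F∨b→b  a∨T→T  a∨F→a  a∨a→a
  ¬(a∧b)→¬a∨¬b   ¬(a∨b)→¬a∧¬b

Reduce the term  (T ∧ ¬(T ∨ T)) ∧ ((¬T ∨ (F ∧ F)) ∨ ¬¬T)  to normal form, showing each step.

  start: (T ∧ ¬(T ∨ T)) ∧ ((¬T ∨ (F ∧ F)) ∨ ¬¬T)
  [1] ¬(T ∨ T) ∧ ((¬T ∨ (F ∧ F)) ∨ ¬¬T)
  [2] (¬T ∧ ¬T) ∧ ((¬T ∨ (F ∧ F)) ∨ ¬¬T)
  [3] ¬T ∧ ((¬T ∨ (F ∧ F)) ∨ ¬¬T)
  [4] F ∧ ((¬T ∨ (F ∧ F)) ∨ ¬¬T)
  [5] F

Answer: normal form = F  (in 5 steps)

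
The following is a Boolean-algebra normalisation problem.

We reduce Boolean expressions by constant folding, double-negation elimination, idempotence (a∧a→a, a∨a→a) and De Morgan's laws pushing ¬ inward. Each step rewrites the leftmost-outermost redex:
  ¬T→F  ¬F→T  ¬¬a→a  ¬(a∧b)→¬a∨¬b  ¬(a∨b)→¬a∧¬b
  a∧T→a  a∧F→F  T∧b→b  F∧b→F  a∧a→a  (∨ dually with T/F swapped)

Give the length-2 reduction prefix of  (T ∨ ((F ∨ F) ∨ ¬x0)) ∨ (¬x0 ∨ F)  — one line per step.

  start: (T ∨ ((F ∨ F) ∨ ¬x0)) ∨ (¬x0 ∨ F)
  [1] T ∨ (¬x0 ∨ F)
  [2] T

Answer: after 2 steps: T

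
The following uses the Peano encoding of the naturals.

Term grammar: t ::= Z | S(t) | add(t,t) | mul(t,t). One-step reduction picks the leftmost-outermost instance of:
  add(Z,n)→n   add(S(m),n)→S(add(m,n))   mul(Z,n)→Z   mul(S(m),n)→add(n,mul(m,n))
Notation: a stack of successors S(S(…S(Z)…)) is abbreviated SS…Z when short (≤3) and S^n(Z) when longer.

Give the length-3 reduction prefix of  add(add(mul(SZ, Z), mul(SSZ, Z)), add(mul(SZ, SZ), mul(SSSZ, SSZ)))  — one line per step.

Answer: after 3 steps: add(add(Z, mul(SSZ, Z)), add(mul(SZ, SZ), mul(SSSZ, SSZ)))

Reduction:
  start: add(add(mul(SZ, Z), mul(SSZ, Z)), add(mul(SZ, SZ), mul(SSSZ, SSZ)))
  step 1: add(add(add(Z, mul(Z, Z)), mul(SSZ, Z)), add(mul(SZ, SZ), mul(SSSZ, SSZ)))
  step 2: add(add(mul(Z, Z), mul(SSZ, Z)), add(mul(SZ, SZ), mul(SSSZ, SSZ)))
  step 3: add(add(Z, mul(SSZ, Z)), add(mul(SZ, SZ), mul(SSSZ, SSZ)))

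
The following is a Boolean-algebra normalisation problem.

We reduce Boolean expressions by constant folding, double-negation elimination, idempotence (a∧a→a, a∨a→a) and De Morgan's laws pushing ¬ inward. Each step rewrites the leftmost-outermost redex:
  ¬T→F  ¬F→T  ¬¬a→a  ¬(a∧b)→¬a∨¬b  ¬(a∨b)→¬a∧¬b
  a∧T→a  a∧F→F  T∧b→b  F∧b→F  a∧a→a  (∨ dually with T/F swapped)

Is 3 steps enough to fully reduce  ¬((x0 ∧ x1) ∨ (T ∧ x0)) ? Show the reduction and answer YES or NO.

  start: ¬((x0 ∧ x1) ∨ (T ∧ x0))
  [1] ¬(x0 ∧ x1) ∧ ¬(T ∧ x0)
  [2] (¬x0 ∨ ¬x1) ∧ ¬(T ∧ x0)
  [3] (¬x0 ∨ ¬x1) ∧ (¬T ∨ ¬x0)

Answer: NO — after 3 steps the term is (¬x0 ∨ ¬x1) ∧ (¬T ∨ ¬x0), not yet normal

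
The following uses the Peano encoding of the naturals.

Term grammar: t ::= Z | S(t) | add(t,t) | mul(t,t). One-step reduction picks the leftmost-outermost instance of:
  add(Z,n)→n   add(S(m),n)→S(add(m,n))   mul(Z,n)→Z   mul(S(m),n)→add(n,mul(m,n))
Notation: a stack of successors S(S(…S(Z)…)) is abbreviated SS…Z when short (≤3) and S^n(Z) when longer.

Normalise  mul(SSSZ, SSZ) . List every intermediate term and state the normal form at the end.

  start: mul(SSSZ, SSZ)
  →1  add(SSZ, mul(SSZ, SSZ))
  →2  S(add(SZ, mul(SSZ, SSZ)))
  →3  S(S(add(Z, mul(SSZ, SSZ))))
  →4  S(S(mul(SSZ, SSZ)))
  →5  S(S(add(SSZ, mul(SZ, SSZ))))
  →6  S(S(S(add(SZ, mul(SZ, SSZ)))))
  →7  S(S(S(S(add(Z, mul(SZ, SSZ))))))
  →8  S(S(S(S(mul(SZ, SSZ)))))
  →9  S(S(S(S(add(SSZ, mul(Z, SSZ))))))
  →10  S(S(S(S(S(add(SZ, mul(Z, SSZ)))))))
  →11  S(S(S(S(S(S(add(Z, mul(Z, SSZ))))))))
  →12  S(S(S(S(S(S(mul(Z, SSZ)))))))
  →13  S^6(Z)

Answer: normal form = S^6(Z)  (in 13 steps)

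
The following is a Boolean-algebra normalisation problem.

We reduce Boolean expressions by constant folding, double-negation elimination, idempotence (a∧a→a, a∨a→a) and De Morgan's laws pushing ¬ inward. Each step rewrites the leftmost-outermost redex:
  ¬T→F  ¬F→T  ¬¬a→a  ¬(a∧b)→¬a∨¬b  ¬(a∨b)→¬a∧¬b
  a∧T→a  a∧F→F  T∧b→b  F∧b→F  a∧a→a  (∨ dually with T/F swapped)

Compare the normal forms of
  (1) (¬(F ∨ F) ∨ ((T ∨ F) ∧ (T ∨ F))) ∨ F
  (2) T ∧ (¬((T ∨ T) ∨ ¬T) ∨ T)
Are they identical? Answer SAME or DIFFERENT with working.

Term A:
  start: (¬(F ∨ F) ∨ ((T ∨ F) ∧ (T ∨ F))) ∨ F
  →1  ¬(F ∨ F) ∨ ((T ∨ F) ∧ (T ∨ F))
  →2  (¬F ∧ ¬F) ∨ ((T ∨ F) ∧ (T ∨ F))
  →3  ¬F ∨ ((T ∨ F) ∧ (T ∨ F))
  →4  T ∨ ((T ∨ F) ∧ (T ∨ F))
  →5  T

Term B:
  start: T ∧ (¬((T ∨ T) ∨ ¬T) ∨ T)
  →1  ¬((T ∨ T) ∨ ¬T) ∨ T
  →2  T

Answer: SAME — A ⇓ T, B ⇓ T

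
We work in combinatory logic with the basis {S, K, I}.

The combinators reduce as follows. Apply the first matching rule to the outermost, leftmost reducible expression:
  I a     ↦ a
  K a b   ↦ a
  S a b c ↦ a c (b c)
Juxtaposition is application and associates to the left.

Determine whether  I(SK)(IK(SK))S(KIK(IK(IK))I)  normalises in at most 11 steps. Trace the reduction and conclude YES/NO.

  start: I(SK)(IK(SK))S(KIK(IK(IK))I)
  step 1: SK(IK(SK))S(KIK(IK(IK))I)
  step 2: KS(IK(SK)S)(KIK(IK(IK))I)
  step 3: S(KIK(IK(IK))I)
  step 4: S(I(IK(IK))I)
  step 5: S(IK(IK)I)
  step 6: S(K(IK)I)
  step 7: S(IK)
  step 8: SK

Answer: YES — reaches normal form SK in 8 ≤ 11 steps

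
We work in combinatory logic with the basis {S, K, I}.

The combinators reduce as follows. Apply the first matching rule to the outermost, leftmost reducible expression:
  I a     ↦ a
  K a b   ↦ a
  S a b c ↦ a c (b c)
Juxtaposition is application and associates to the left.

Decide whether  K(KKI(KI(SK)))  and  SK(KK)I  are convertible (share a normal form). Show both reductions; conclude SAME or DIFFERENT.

Answer: DIFFERENT — A ⇓ K(KI), B ⇓ I

Derivation:
Term A:
  start: K(KKI(KI(SK)))
  →1  K(K(KI(SK)))
  →2  K(KI)

Term B:
  start: SK(KK)I
  →1  KI(KKI)
  →2  I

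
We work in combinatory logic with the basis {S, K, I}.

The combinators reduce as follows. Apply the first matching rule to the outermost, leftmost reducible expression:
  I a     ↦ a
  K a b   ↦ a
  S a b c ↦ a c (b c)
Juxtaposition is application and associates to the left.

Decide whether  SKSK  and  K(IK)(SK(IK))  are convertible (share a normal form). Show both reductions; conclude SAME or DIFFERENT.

Term A:
  start: SKSK
  step 1: KK(SK)
  step 2: K

Term B:
  start: K(IK)(SK(IK))
  step 1: IK
  step 2: K

Answer: SAME — A ⇓ K, B ⇓ K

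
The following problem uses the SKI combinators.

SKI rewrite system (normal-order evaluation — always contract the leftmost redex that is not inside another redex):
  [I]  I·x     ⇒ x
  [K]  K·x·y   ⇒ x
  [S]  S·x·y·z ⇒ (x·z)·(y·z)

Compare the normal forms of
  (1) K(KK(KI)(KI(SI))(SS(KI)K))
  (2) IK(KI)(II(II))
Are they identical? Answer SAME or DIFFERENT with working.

Term A:
  start: K(KK(KI)(KI(SI))(SS(KI)K))
  step 1: K(K(KI(SI))(SS(KI)K))
  step 2: K(KI(SI))
  step 3: KI

Term B:
  start: IK(KI)(II(II))
  step 1: K(KI)(II(II))
  step 2: KI

Answer: SAME — A ⇓ KI, B ⇓ KI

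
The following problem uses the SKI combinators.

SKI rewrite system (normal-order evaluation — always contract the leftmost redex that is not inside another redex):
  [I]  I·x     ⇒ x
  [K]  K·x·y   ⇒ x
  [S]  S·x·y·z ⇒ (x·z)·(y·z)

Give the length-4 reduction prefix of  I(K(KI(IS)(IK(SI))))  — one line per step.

  start: I(K(KI(IS)(IK(SI))))
  step 1: K(KI(IS)(IK(SI)))
  step 2: K(I(IK(SI)))
  step 3: K(IK(SI))
  step 4: K(K(SI))

Answer: after 4 steps: K(K(SI))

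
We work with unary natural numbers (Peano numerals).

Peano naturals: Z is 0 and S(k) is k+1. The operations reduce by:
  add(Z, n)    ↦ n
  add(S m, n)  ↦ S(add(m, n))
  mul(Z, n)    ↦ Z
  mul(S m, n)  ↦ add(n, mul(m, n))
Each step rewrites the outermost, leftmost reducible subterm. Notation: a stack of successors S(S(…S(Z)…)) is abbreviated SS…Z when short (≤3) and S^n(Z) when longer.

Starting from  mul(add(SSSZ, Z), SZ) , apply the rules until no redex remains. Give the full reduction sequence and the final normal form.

Answer: normal form = SSSZ  (in 14 steps)

Working:
  start: mul(add(SSSZ, Z), SZ)
  step 1: mul(S(add(SSZ, Z)), SZ)
  step 2: add(SZ, mul(add(SSZ, Z), SZ))
  step 3: S(add(Z, mul(add(SSZ, Z), SZ)))
  step 4: S(mul(add(SSZ, Z), SZ))
  step 5: S(mul(S(add(SZ, Z)), SZ))
  step 6: S(add(SZ, mul(add(SZ, Z), SZ)))
  step 7: S(S(add(Z, mul(add(SZ, Z), SZ))))
  step 8: S(S(mul(add(SZ, Z), SZ)))
  step 9: S(S(mul(S(add(Z, Z)), SZ)))
  step 10: S(S(add(SZ, mul(add(Z, Z), SZ))))
  step 11: S(S(S(add(Z, mul(add(Z, Z), SZ)))))
  step 12: S(S(S(mul(add(Z, Z), SZ))))
  step 13: S(S(S(mul(Z, SZ))))
  step 14: SSSZ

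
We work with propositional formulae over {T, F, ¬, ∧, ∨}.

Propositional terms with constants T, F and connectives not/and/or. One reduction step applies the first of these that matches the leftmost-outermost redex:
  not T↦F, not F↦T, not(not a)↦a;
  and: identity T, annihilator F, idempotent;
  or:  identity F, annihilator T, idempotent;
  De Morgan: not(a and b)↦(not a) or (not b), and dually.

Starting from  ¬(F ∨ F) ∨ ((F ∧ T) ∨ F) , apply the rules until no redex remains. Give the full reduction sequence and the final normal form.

  start: ¬(F ∨ F) ∨ ((F ∧ T) ∨ F)
  →1  (¬F ∧ ¬F) ∨ ((F ∧ T) ∨ F)
  →2  ¬F ∨ ((F ∧ T) ∨ F)
  →3  T ∨ ((F ∧ T) ∨ F)
  →4  T

Answer: normal form = T  (in 4 steps)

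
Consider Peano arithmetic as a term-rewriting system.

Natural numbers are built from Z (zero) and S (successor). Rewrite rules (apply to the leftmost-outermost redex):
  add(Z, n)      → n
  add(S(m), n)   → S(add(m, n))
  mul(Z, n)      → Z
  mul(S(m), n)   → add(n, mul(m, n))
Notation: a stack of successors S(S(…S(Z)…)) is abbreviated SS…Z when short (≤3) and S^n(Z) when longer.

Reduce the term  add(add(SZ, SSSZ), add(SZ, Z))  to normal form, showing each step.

  start: add(add(SZ, SSSZ), add(SZ, Z))
  step 1: add(S(add(Z, SSSZ)), add(SZ, Z))
  step 2: S(add(add(Z, SSSZ), add(SZ, Z)))
  step 3: S(add(SSSZ, add(SZ, Z)))
  step 4: S(S(add(SSZ, add(SZ, Z))))
  step 5: S(S(S(add(SZ, add(SZ, Z)))))
  step 6: S(S(S(S(add(Z, add(SZ, Z))))))
  step 7: S(S(S(S(add(SZ, Z)))))
  step 8: S(S(S(S(S(add(Z, Z))))))
  step 9: S^5(Z)

Answer: normal form = S^5(Z)  (in 9 steps)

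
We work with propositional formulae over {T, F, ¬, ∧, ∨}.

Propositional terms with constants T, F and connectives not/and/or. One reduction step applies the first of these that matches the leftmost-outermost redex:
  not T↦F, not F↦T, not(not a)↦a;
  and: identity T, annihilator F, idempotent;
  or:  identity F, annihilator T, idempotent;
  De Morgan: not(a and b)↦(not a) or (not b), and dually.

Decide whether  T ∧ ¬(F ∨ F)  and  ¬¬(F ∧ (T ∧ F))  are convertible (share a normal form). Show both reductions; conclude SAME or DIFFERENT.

Answer: DIFFERENT — A ⇓ T, B ⇓ F

Reduction:
Term A:
  start: T ∧ ¬(F ∨ F)
  [1] ¬(F ∨ F)
  [2] ¬F ∧ ¬F
  [3] ¬F
  [4] T

Term B:
  start: ¬¬(F ∧ (T ∧ F))
  [1] F ∧ (T ∧ F)
  [2] F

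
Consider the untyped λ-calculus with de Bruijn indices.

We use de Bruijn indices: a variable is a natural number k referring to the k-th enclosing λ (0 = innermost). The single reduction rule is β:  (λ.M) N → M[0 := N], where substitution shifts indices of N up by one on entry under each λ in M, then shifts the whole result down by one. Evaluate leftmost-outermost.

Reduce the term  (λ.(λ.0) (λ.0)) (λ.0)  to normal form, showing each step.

  start: (λ.(λ.0) (λ.0)) (λ.0)
  step 1: (λ.0) (λ.0)
  step 2: λ.0

Answer: normal form = λ.0  (in 2 steps)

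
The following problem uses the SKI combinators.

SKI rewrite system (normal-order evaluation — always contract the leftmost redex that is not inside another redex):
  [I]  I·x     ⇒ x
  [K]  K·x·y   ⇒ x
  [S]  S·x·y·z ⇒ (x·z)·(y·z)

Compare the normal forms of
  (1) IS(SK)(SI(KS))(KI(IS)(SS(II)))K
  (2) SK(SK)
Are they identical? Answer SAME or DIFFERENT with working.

Answer: SAME — A ⇓ SK(SK), B ⇓ SK(SK)

Working:
Term A:
  start: IS(SK)(SI(KS))(KI(IS)(SS(II)))K
  →1  S(SK)(SI(KS))(KI(IS)(SS(II)))K
  →2  SK(KI(IS)(SS(II)))(SI(KS)(KI(IS)(SS(II))))K
  →3  K(SI(KS)(KI(IS)(SS(II))))(KI(IS)(SS(II))(SI(KS)(KI(IS)(SS(II)))))K
  →4  SI(KS)(KI(IS)(SS(II)))K
  →5  I(KI(IS)(SS(II)))(KS(KI(IS)(SS(II))))K
  →6  KI(IS)(SS(II))(KS(KI(IS)(SS(II))))K
  →7  I(SS(II))(KS(KI(IS)(SS(II))))K
  →8  SS(II)(KS(KI(IS)(SS(II))))K
  →9  S(KS(KI(IS)(SS(II))))(II(KS(KI(IS)(SS(II)))))K
  →10  KS(KI(IS)(SS(II)))K(II(KS(KI(IS)(SS(II))))K)
  →11  SK(II(KS(KI(IS)(SS(II))))K)
  →12  SK(I(KS(KI(IS)(SS(II))))K)
  →13  SK(KS(KI(IS)(SS(II)))K)
  →14  SK(SK)

Term B:
  start: SK(SK)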